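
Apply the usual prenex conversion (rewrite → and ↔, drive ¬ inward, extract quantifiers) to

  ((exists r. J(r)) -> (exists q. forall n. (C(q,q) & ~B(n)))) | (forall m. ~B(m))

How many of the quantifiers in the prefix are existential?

1

Eliminate → and ↔ using ¬ and ∨.
  ~(exists r. J(r)) | (exists q. forall n. (C(q,q) & ~B(n))) | (forall m. ~B(m))
Push ¬ through the quantifiers and connectives to reach negation normal form:
  (forall r. ~J(r)) | (exists q. forall n. (C(q,q) & ~B(n))) | (forall m. ~B(m))
All bound variables are already distinct, so no renaming is needed.
Extract every quantifier outward, since the variables are now distinct and don't occur free across branches:
  forall r. exists q. forall n. forall m. (~J(r) | C(q,q) & ~B(n) | ~B(m))
The prefix is forall r exists q forall n forall m: 3 universal, 1 existential.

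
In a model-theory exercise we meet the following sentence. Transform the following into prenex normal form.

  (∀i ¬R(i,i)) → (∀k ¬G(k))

∃i ∀k (R(i,i) ∨ ¬G(k))

First replace A → B with ¬A ∨ B.
  ¬(∀i ¬R(i,i)) ∨ (∀k ¬G(k))
Move each ¬ inward, flipping quantifiers it crosses:
  (∃i R(i,i)) ∨ (∀k ¬G(k))
Finally move all quantifiers to the prefix:
  ∃i ∀k (R(i,i) ∨ ¬G(k))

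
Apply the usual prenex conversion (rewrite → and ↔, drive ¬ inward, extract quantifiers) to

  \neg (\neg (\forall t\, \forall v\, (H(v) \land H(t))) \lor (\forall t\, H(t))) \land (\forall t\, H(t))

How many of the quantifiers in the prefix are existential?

Drive negations inward (¬∀x A ≡ ∃x ¬A, ¬∃x A ≡ ∀x ¬A, De Morgan for ∧/∨):
  (\forall t\, \forall v\, (H(v) \land H(t))) \land (\exists t\, \neg H(t)) \land (\forall t\, H(t))
Give each quantifier a distinct variable: t↦r, t↦v1.
  (\forall t\, \forall v\, (H(v) \land H(t))) \land (\exists r\, \neg H(r)) \land (\forall v1\, H(v1))
Pull the quantifiers to the front (each side's bound variable is not free in the other side):
  \forall t\, \forall v\, \exists r\, \forall v1\, (H(v) \land H(t) \land \neg H(r) \land H(v1))
The prefix is \forall t \forall v \exists r \forall v1: 3 universal, 1 existential.

1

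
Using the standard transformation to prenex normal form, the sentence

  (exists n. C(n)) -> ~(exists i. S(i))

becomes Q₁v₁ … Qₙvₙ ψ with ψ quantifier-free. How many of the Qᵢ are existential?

0

Eliminate → and ↔ using ¬ and ∨.
  ~(exists n. C(n)) | ~(exists i. S(i))
Drive negations inward (¬∀x A ≡ ∃x ¬A, ¬∃x A ≡ ∀x ¬A, De Morgan for ∧/∨):
  (forall n. ~C(n)) | (forall i. ~S(i))
Finally move all quantifiers to the prefix:
  forall n. forall i. (~C(n) | ~S(i))
The prefix is forall n forall i: 2 universal, 0 existential.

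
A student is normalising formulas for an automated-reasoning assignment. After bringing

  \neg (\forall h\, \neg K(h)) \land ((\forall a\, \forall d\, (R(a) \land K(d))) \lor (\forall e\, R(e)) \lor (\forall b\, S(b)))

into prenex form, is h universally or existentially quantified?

existential

Move each ¬ inward, flipping quantifiers it crosses:
  (\exists h\, K(h)) \land ((\forall a\, \forall d\, (R(a) \land K(d))) \lor (\forall e\, R(e)) \lor (\forall b\, S(b)))
All bound variables are already distinct, so no renaming is needed.
Finally move all quantifiers to the prefix:
  \exists h\, \forall a\, \forall d\, \forall e\, \forall b\, (K(h) \land (R(a) \land K(d) \lor R(e) \lor S(b)))
The quantifier \forall h sits under an odd number of negations, so it flips to \exists h.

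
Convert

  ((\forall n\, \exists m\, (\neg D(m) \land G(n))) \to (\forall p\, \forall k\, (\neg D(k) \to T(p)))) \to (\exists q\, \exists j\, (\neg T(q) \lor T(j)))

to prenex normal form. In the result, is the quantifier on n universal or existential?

universal

Eliminate → and ↔ using ¬ and ∨.
  \neg (\neg (\forall n\, \exists m\, (\neg D(m) \land G(n))) \lor (\forall p\, \forall k\, (\neg \neg D(k) \lor T(p)))) \lor (\exists q\, \exists j\, (\neg T(q) \lor T(j)))
Move each ¬ inward, flipping quantifiers it crosses:
  (\forall n\, \exists m\, (\neg D(m) \land G(n))) \land (\exists p\, \exists k\, (\neg D(k) \land \neg T(p))) \lor (\exists q\, \exists j\, (\neg T(q) \lor T(j)))
All bound variables are already distinct, so no renaming is needed.
Finally move all quantifiers to the prefix:
  \forall n\, \exists m\, \exists p\, \exists k\, \exists q\, \exists j\, (\neg D(m) \land G(n) \land \neg D(k) \land \neg T(p) \lor \neg T(q) \lor T(j))
The quantifier \forall n sits under an even number of negations (counting the antecedent side of each →), so it remains universal.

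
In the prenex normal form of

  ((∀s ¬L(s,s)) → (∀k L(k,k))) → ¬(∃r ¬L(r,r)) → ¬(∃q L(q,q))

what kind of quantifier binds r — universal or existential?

Eliminate → and ↔ using ¬ and ∨.
  ¬(¬(∀s ¬L(s,s)) ∨ (∀k L(k,k))) ∨ ¬¬(∃r ¬L(r,r)) ∨ ¬(∃q L(q,q))
Drive negations inward (¬∀x A ≡ ∃x ¬A, ¬∃x A ≡ ∀x ¬A, De Morgan for ∧/∨):
  (∀s ¬L(s,s)) ∧ (∃k ¬L(k,k)) ∨ (∃r ¬L(r,r)) ∨ (∀q ¬L(q,q))
All bound variables are already distinct, so no renaming is needed.
Extract every quantifier outward, since the variables are now distinct and don't occur free across branches:
  ∀s ∃k ∃r ∀q (¬L(s,s) ∧ ¬L(k,k) ∨ ¬L(r,r) ∨ ¬L(q,q))
The quantifier ∃r sits under an even number of negations (counting the antecedent side of each →), so it remains existential.

existential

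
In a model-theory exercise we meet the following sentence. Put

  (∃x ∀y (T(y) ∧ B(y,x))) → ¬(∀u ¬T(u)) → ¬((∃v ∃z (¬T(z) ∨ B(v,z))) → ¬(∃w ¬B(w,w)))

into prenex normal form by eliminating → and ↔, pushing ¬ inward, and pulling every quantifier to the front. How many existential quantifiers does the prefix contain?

4

Eliminate → and ↔ using ¬ and ∨.
  ¬(∃x ∀y (T(y) ∧ B(y,x))) ∨ ¬¬(∀u ¬T(u)) ∨ ¬(¬(∃v ∃z (¬T(z) ∨ B(v,z))) ∨ ¬(∃w ¬B(w,w)))
Drive negations inward (¬∀x A ≡ ∃x ¬A, ¬∃x A ≡ ∀x ¬A, De Morgan for ∧/∨):
  (∀x ∃y (¬T(y) ∨ ¬B(y,x))) ∨ (∀u ¬T(u)) ∨ (∃v ∃z (¬T(z) ∨ B(v,z))) ∧ (∃w ¬B(w,w))
Pull the quantifiers to the front (each side's bound variable is not free in the other side):
  ∀x ∃y ∀u ∃v ∃z ∃w (¬T(y) ∨ ¬B(y,x) ∨ ¬T(u) ∨ (¬T(z) ∨ B(v,z)) ∧ ¬B(w,w))
The prefix is ∀x ∃y ∀u ∃v ∃z ∃w: 2 universal, 4 existential.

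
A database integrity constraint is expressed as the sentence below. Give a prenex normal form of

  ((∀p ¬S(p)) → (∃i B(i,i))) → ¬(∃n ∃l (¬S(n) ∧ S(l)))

Rewrite implications/biconditionals: A → B as ¬A ∨ B.
  ¬(¬(∀p ¬S(p)) ∨ (∃i B(i,i))) ∨ ¬(∃n ∃l (¬S(n) ∧ S(l)))
Drive negations inward (¬∀x A ≡ ∃x ¬A, ¬∃x A ≡ ∀x ¬A, De Morgan for ∧/∨):
  (∀p ¬S(p)) ∧ (∀i ¬B(i,i)) ∨ (∀n ∀l (S(n) ∨ ¬S(l)))
All bound variables are already distinct, so no renaming is needed.
Pull the quantifiers to the front (each side's bound variable is not free in the other side):
  ∀p ∀i ∀n ∀l (¬S(p) ∧ ¬B(i,i) ∨ S(n) ∨ ¬S(l))

∀p ∀i ∀n ∀l (¬S(p) ∧ ¬B(i,i) ∨ S(n) ∨ ¬S(l))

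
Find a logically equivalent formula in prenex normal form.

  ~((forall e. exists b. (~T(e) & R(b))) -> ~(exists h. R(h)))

forall e. exists b. exists h. (~T(e) & R(b) & R(h))

Rewrite implications/biconditionals: A → B as ¬A ∨ B.
  ~(~(forall e. exists b. (~T(e) & R(b))) | ~(exists h. R(h)))
Drive negations inward (¬∀x A ≡ ∃x ¬A, ¬∃x A ≡ ∀x ¬A, De Morgan for ∧/∨):
  (forall e. exists b. (~T(e) & R(b))) & (exists h. R(h))
Extract every quantifier outward, since the variables are now distinct and don't occur free across branches:
  forall e. exists b. exists h. (~T(e) & R(b) & R(h))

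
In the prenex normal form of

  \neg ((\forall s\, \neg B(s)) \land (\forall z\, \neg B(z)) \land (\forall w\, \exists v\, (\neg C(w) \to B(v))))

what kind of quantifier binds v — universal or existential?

Eliminate → and ↔ using ¬ and ∨.
  \neg ((\forall s\, \neg B(s)) \land (\forall z\, \neg B(z)) \land (\forall w\, \exists v\, (\neg \neg C(w) \lor B(v))))
Drive negations inward (¬∀x A ≡ ∃x ¬A, ¬∃x A ≡ ∀x ¬A, De Morgan for ∧/∨):
  (\exists s\, B(s)) \lor (\exists z\, B(z)) \lor (\exists w\, \forall v\, (\neg C(w) \land \neg B(v)))
All bound variables are already distinct, so no renaming is needed.
Pull the quantifiers to the front (each side's bound variable is not free in the other side):
  \exists s\, \exists z\, \exists w\, \forall v\, (B(s) \lor B(z) \lor \neg C(w) \land \neg B(v))
The quantifier \exists v sits under an odd number of negations (counting the antecedent side of each →), so it flips to \forall v.

universal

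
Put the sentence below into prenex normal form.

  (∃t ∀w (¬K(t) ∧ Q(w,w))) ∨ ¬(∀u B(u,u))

∃t ∀w ∃u (¬K(t) ∧ Q(w,w) ∨ ¬B(u,u))

Drive negations inward (¬∀x A ≡ ∃x ¬A, ¬∃x A ≡ ∀x ¬A, De Morgan for ∧/∨):
  (∃t ∀w (¬K(t) ∧ Q(w,w))) ∨ (∃u ¬B(u,u))
Pull the quantifiers to the front (each side's bound variable is not free in the other side):
  ∃t ∀w ∃u (¬K(t) ∧ Q(w,w) ∨ ¬B(u,u))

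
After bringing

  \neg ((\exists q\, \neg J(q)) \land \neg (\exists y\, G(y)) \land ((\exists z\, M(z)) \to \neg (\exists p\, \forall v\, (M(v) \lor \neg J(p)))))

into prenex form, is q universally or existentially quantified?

universal

First replace A → B with ¬A ∨ B.
  \neg ((\exists q\, \neg J(q)) \land \neg (\exists y\, G(y)) \land (\neg (\exists z\, M(z)) \lor \neg (\exists p\, \forall v\, (M(v) \lor \neg J(p)))))
Drive negations inward (¬∀x A ≡ ∃x ¬A, ¬∃x A ≡ ∀x ¬A, De Morgan for ∧/∨):
  (\forall q\, J(q)) \lor (\exists y\, G(y)) \lor (\exists z\, M(z)) \land (\exists p\, \forall v\, (M(v) \lor \neg J(p)))
Pull the quantifiers to the front (each side's bound variable is not free in the other side):
  \forall q\, \exists y\, \exists z\, \exists p\, \forall v\, (J(q) \lor G(y) \lor M(z) \land (M(v) \lor \neg J(p)))
The quantifier \exists q sits under an odd number of negations (counting the antecedent side of each →), so it flips to \forall q.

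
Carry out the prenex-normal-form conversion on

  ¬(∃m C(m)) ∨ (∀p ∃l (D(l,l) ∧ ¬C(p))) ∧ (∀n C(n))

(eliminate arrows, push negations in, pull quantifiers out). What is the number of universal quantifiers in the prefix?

Push ¬ through the quantifiers and connectives to reach negation normal form:
  (∀m ¬C(m)) ∨ (∀p ∃l (D(l,l) ∧ ¬C(p))) ∧ (∀n C(n))
All bound variables are already distinct, so no renaming is needed.
Pull the quantifiers to the front (each side's bound variable is not free in the other side):
  ∀m ∀p ∃l ∀n (¬C(m) ∨ D(l,l) ∧ ¬C(p) ∧ C(n))
The prefix is ∀m ∀p ∃l ∀n: 3 universal, 1 existential.

3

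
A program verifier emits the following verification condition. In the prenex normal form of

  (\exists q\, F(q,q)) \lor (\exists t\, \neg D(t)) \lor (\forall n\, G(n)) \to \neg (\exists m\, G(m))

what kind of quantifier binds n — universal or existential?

existential

Rewrite implications/biconditionals: A → B as ¬A ∨ B.
  \neg ((\exists q\, F(q,q)) \lor (\exists t\, \neg D(t)) \lor (\forall n\, G(n))) \lor \neg (\exists m\, G(m))
Drive negations inward (¬∀x A ≡ ∃x ¬A, ¬∃x A ≡ ∀x ¬A, De Morgan for ∧/∨):
  (\forall q\, \neg F(q,q)) \land (\forall t\, D(t)) \land (\exists n\, \neg G(n)) \lor (\forall m\, \neg G(m))
All bound variables are already distinct, so no renaming is needed.
Extract every quantifier outward, since the variables are now distinct and don't occur free across branches:
  \forall q\, \forall t\, \exists n\, \forall m\, (\neg F(q,q) \land D(t) \land \neg G(n) \lor \neg G(m))
The quantifier \forall n sits under an odd number of negations (counting the antecedent side of each →), so it flips to \exists n.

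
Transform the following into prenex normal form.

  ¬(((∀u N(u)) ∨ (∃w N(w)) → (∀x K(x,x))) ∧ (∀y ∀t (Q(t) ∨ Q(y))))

Rewrite implications/biconditionals: A → B as ¬A ∨ B.
  ¬((¬((∀u N(u)) ∨ (∃w N(w))) ∨ (∀x K(x,x))) ∧ (∀y ∀t (Q(t) ∨ Q(y))))
Drive negations inward (¬∀x A ≡ ∃x ¬A, ¬∃x A ≡ ∀x ¬A, De Morgan for ∧/∨):
  ((∀u N(u)) ∨ (∃w N(w))) ∧ (∃x ¬K(x,x)) ∨ (∃y ∃t (¬Q(t) ∧ ¬Q(y)))
All bound variables are already distinct, so no renaming is needed.
Extract every quantifier outward, since the variables are now distinct and don't occur free across branches:
  ∀u ∃w ∃x ∃y ∃t ((N(u) ∨ N(w)) ∧ ¬K(x,x) ∨ ¬Q(t) ∧ ¬Q(y))

∀u ∃w ∃x ∃y ∃t ((N(u) ∨ N(w)) ∧ ¬K(x,x) ∨ ¬Q(t) ∧ ¬Q(y))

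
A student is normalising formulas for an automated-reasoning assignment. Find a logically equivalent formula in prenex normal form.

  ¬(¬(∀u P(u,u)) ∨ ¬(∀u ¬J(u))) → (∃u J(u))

∃u ∃s ∃c (¬P(u,u) ∨ J(s) ∨ J(c))

Rewrite implications/biconditionals: A → B as ¬A ∨ B.
  ¬¬(¬(∀u P(u,u)) ∨ ¬(∀u ¬J(u))) ∨ (∃u J(u))
Push ¬ through the quantifiers and connectives to reach negation normal form:
  (∃u ¬P(u,u)) ∨ (∃u J(u)) ∨ (∃u J(u))
Standardize variables apart so no two quantifiers bind the same name: u↦s, u↦c.
  (∃u ¬P(u,u)) ∨ (∃s J(s)) ∨ (∃c J(c))
Extract every quantifier outward, since the variables are now distinct and don't occur free across branches:
  ∃u ∃s ∃c (¬P(u,u) ∨ J(s) ∨ J(c))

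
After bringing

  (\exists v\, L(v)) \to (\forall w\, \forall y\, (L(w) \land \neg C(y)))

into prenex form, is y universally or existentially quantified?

First replace A → B with ¬A ∨ B.
  \neg (\exists v\, L(v)) \lor (\forall w\, \forall y\, (L(w) \land \neg C(y)))
Push ¬ through the quantifiers and connectives to reach negation normal form:
  (\forall v\, \neg L(v)) \lor (\forall w\, \forall y\, (L(w) \land \neg C(y)))
All bound variables are already distinct, so no renaming is needed.
Extract every quantifier outward, since the variables are now distinct and don't occur free across branches:
  \forall v\, \forall w\, \forall y\, (\neg L(v) \lor L(w) \land \neg C(y))
The quantifier \forall y sits under an even number of negations (counting the antecedent side of each →), so it remains universal.

universal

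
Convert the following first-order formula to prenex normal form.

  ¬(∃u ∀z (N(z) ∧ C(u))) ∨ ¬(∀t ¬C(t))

Move each ¬ inward, flipping quantifiers it crosses:
  (∀u ∃z (¬N(z) ∨ ¬C(u))) ∨ (∃t C(t))
Pull the quantifiers to the front (each side's bound variable is not free in the other side):
  ∀u ∃z ∃t (¬N(z) ∨ ¬C(u) ∨ C(t))

∀u ∃z ∃t (¬N(z) ∨ ¬C(u) ∨ C(t))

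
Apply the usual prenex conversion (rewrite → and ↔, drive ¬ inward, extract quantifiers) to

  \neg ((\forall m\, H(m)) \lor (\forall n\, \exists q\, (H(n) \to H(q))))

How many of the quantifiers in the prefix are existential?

2

Eliminate → and ↔ using ¬ and ∨.
  \neg ((\forall m\, H(m)) \lor (\forall n\, \exists q\, (\neg H(n) \lor H(q))))
Move each ¬ inward, flipping quantifiers it crosses:
  (\exists m\, \neg H(m)) \land (\exists n\, \forall q\, (H(n) \land \neg H(q)))
All bound variables are already distinct, so no renaming is needed.
Pull the quantifiers to the front (each side's bound variable is not free in the other side):
  \exists m\, \exists n\, \forall q\, (\neg H(m) \land H(n) \land \neg H(q))
The prefix is \exists m \exists n \forall q: 1 universal, 2 existential.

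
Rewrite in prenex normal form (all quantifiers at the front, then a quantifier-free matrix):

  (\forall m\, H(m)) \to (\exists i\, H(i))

Rewrite implications/biconditionals: A → B as ¬A ∨ B.
  \neg (\forall m\, H(m)) \lor (\exists i\, H(i))
Push ¬ through the quantifiers and connectives to reach negation normal form:
  (\exists m\, \neg H(m)) \lor (\exists i\, H(i))
Finally move all quantifiers to the prefix:
  \exists m\, \exists i\, (\neg H(m) \lor H(i))

\exists m\, \exists i\, (\neg H(m) \lor H(i))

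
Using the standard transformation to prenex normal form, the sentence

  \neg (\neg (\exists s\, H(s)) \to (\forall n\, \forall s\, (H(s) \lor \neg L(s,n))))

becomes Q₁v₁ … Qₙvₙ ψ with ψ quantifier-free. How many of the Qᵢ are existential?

2

First replace A → B with ¬A ∨ B.
  \neg (\neg \neg (\exists s\, H(s)) \lor (\forall n\, \forall s\, (H(s) \lor \neg L(s,n))))
Push ¬ through the quantifiers and connectives to reach negation normal form:
  (\forall s\, \neg H(s)) \land (\exists n\, \exists s\, (\neg H(s) \land L(s,n)))
Give each quantifier a distinct variable: s↦u.
  (\forall s\, \neg H(s)) \land (\exists n\, \exists u\, (\neg H(u) \land L(u,n)))
Pull the quantifiers to the front (each side's bound variable is not free in the other side):
  \forall s\, \exists n\, \exists u\, (\neg H(s) \land \neg H(u) \land L(u,n))
The prefix is \forall s \exists n \exists u: 1 universal, 2 existential.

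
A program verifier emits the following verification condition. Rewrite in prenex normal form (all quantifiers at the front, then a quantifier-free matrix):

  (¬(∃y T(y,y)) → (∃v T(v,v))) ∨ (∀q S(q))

∃y ∃v ∀q (T(y,y) ∨ T(v,v) ∨ S(q))

Rewrite implications/biconditionals: A → B as ¬A ∨ B.
  ¬¬(∃y T(y,y)) ∨ (∃v T(v,v)) ∨ (∀q S(q))
Move each ¬ inward, flipping quantifiers it crosses:
  (∃y T(y,y)) ∨ (∃v T(v,v)) ∨ (∀q S(q))
Pull the quantifiers to the front (each side's bound variable is not free in the other side):
  ∃y ∃v ∀q (T(y,y) ∨ T(v,v) ∨ S(q))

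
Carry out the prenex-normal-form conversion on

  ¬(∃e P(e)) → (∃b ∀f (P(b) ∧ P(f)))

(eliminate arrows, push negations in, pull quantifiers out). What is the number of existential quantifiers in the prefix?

Rewrite implications/biconditionals: A → B as ¬A ∨ B.
  ¬¬(∃e P(e)) ∨ (∃b ∀f (P(b) ∧ P(f)))
Push ¬ through the quantifiers and connectives to reach negation normal form:
  (∃e P(e)) ∨ (∃b ∀f (P(b) ∧ P(f)))
All bound variables are already distinct, so no renaming is needed.
Finally move all quantifiers to the prefix:
  ∃e ∃b ∀f (P(e) ∨ P(b) ∧ P(f))
The prefix is ∃e ∃b ∀f: 1 universal, 2 existential.

2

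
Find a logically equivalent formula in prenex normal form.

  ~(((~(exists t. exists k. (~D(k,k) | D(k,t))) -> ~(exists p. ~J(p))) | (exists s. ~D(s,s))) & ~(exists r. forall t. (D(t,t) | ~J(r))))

forall t. forall k. exists p. forall s. exists r. forall u1. (D(k,k) & ~D(k,t) & ~J(p) & D(s,s) | D(u1,u1) | ~J(r))

First replace A → B with ¬A ∨ B.
  ~((~~(exists t. exists k. (~D(k,k) | D(k,t))) | ~(exists p. ~J(p)) | (exists s. ~D(s,s))) & ~(exists r. forall t. (D(t,t) | ~J(r))))
Move each ¬ inward, flipping quantifiers it crosses:
  (forall t. forall k. (D(k,k) & ~D(k,t))) & (exists p. ~J(p)) & (forall s. D(s,s)) | (exists r. forall t. (D(t,t) | ~J(r)))
Rename bound variables to avoid capture: t↦u1.
  (forall t. forall k. (D(k,k) & ~D(k,t))) & (exists p. ~J(p)) & (forall s. D(s,s)) | (exists r. forall u1. (D(u1,u1) | ~J(r)))
Pull the quantifiers to the front (each side's bound variable is not free in the other side):
  forall t. forall k. exists p. forall s. exists r. forall u1. (D(k,k) & ~D(k,t) & ~J(p) & D(s,s) | D(u1,u1) | ~J(r))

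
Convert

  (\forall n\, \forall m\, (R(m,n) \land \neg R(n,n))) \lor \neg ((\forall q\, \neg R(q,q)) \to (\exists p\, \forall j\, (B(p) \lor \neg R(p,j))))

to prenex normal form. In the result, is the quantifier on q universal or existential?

First replace A → B with ¬A ∨ B.
  (\forall n\, \forall m\, (R(m,n) \land \neg R(n,n))) \lor \neg (\neg (\forall q\, \neg R(q,q)) \lor (\exists p\, \forall j\, (B(p) \lor \neg R(p,j))))
Move each ¬ inward, flipping quantifiers it crosses:
  (\forall n\, \forall m\, (R(m,n) \land \neg R(n,n))) \lor (\forall q\, \neg R(q,q)) \land (\forall p\, \exists j\, (\neg B(p) \land R(p,j)))
All bound variables are already distinct, so no renaming is needed.
Pull the quantifiers to the front (each side's bound variable is not free in the other side):
  \forall n\, \forall m\, \forall q\, \forall p\, \exists j\, (R(m,n) \land \neg R(n,n) \lor \neg R(q,q) \land \neg B(p) \land R(p,j))
The quantifier \forall q sits under an even number of negations (counting the antecedent side of each →), so it remains universal.

universal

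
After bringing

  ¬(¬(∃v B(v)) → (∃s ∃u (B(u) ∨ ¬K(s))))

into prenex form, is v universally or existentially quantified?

Rewrite implications/biconditionals: A → B as ¬A ∨ B.
  ¬(¬¬(∃v B(v)) ∨ (∃s ∃u (B(u) ∨ ¬K(s))))
Move each ¬ inward, flipping quantifiers it crosses:
  (∀v ¬B(v)) ∧ (∀s ∀u (¬B(u) ∧ K(s)))
All bound variables are already distinct, so no renaming is needed.
Extract every quantifier outward, since the variables are now distinct and don't occur free across branches:
  ∀v ∀s ∀u (¬B(v) ∧ ¬B(u) ∧ K(s))
The quantifier ∃v sits under an odd number of negations (counting the antecedent side of each →), so it flips to ∀v.

universal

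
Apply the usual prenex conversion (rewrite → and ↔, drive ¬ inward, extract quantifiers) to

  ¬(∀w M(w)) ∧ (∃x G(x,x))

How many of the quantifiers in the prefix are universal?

Drive negations inward (¬∀x A ≡ ∃x ¬A, ¬∃x A ≡ ∀x ¬A, De Morgan for ∧/∨):
  (∃w ¬M(w)) ∧ (∃x G(x,x))
All bound variables are already distinct, so no renaming is needed.
Pull the quantifiers to the front (each side's bound variable is not free in the other side):
  ∃w ∃x (¬M(w) ∧ G(x,x))
The prefix is ∃w ∃x: 0 universal, 2 existential.

0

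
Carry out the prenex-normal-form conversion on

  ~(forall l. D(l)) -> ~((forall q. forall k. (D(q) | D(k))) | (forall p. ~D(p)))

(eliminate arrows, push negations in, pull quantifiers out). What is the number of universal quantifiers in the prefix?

1

First replace A → B with ¬A ∨ B.
  ~~(forall l. D(l)) | ~((forall q. forall k. (D(q) | D(k))) | (forall p. ~D(p)))
Push ¬ through the quantifiers and connectives to reach negation normal form:
  (forall l. D(l)) | (exists q. exists k. (~D(q) & ~D(k))) & (exists p. D(p))
Pull the quantifiers to the front (each side's bound variable is not free in the other side):
  forall l. exists q. exists k. exists p. (D(l) | ~D(q) & ~D(k) & D(p))
The prefix is forall l exists q exists k exists p: 1 universal, 3 existential.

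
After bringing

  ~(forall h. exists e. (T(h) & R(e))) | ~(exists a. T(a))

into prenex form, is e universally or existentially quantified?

Push ¬ through the quantifiers and connectives to reach negation normal form:
  (exists h. forall e. (~T(h) | ~R(e))) | (forall a. ~T(a))
Pull the quantifiers to the front (each side's bound variable is not free in the other side):
  exists h. forall e. forall a. (~T(h) | ~R(e) | ~T(a))
The quantifier exists e sits under an odd number of negations, so it flips to forall e.

universal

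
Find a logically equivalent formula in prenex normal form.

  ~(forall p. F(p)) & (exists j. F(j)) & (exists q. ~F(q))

Move each ¬ inward, flipping quantifiers it crosses:
  (exists p. ~F(p)) & (exists j. F(j)) & (exists q. ~F(q))
All bound variables are already distinct, so no renaming is needed.
Extract every quantifier outward, since the variables are now distinct and don't occur free across branches:
  exists p. exists j. exists q. (~F(p) & F(j) & ~F(q))

exists p. exists j. exists q. (~F(p) & F(j) & ~F(q))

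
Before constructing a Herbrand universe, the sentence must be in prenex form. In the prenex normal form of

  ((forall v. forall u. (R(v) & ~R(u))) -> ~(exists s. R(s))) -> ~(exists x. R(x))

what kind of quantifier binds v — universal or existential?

Eliminate → and ↔ using ¬ and ∨.
  ~(~(forall v. forall u. (R(v) & ~R(u))) | ~(exists s. R(s))) | ~(exists x. R(x))
Move each ¬ inward, flipping quantifiers it crosses:
  (forall v. forall u. (R(v) & ~R(u))) & (exists s. R(s)) | (forall x. ~R(x))
All bound variables are already distinct, so no renaming is needed.
Extract every quantifier outward, since the variables are now distinct and don't occur free across branches:
  forall v. forall u. exists s. forall x. (R(v) & ~R(u) & R(s) | ~R(x))
The quantifier forall v sits under an even number of negations (counting the antecedent side of each →), so it remains universal.

universal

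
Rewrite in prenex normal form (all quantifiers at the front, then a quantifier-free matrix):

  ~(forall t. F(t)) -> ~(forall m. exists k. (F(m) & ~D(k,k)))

First replace A → B with ¬A ∨ B.
  ~~(forall t. F(t)) | ~(forall m. exists k. (F(m) & ~D(k,k)))
Push ¬ through the quantifiers and connectives to reach negation normal form:
  (forall t. F(t)) | (exists m. forall k. (~F(m) | D(k,k)))
All bound variables are already distinct, so no renaming is needed.
Extract every quantifier outward, since the variables are now distinct and don't occur free across branches:
  forall t. exists m. forall k. (F(t) | ~F(m) | D(k,k))

forall t. exists m. forall k. (F(t) | ~F(m) | D(k,k))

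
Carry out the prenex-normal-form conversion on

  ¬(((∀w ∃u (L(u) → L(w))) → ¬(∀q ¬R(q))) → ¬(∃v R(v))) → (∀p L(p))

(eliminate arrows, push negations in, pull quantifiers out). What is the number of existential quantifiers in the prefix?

First replace A → B with ¬A ∨ B.
  ¬¬(¬(¬(∀w ∃u (¬L(u) ∨ L(w))) ∨ ¬(∀q ¬R(q))) ∨ ¬(∃v R(v))) ∨ (∀p L(p))
Push ¬ through the quantifiers and connectives to reach negation normal form:
  (∀w ∃u (¬L(u) ∨ L(w))) ∧ (∀q ¬R(q)) ∨ (∀v ¬R(v)) ∨ (∀p L(p))
All bound variables are already distinct, so no renaming is needed.
Pull the quantifiers to the front (each side's bound variable is not free in the other side):
  ∀w ∃u ∀q ∀v ∀p ((¬L(u) ∨ L(w)) ∧ ¬R(q) ∨ ¬R(v) ∨ L(p))
The prefix is ∀w ∃u ∀q ∀v ∀p: 4 universal, 1 existential.

1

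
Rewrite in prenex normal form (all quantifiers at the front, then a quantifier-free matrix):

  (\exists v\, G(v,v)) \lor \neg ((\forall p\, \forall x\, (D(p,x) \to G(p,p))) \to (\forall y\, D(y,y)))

Eliminate → and ↔ using ¬ and ∨.
  (\exists v\, G(v,v)) \lor \neg (\neg (\forall p\, \forall x\, (\neg D(p,x) \lor G(p,p))) \lor (\forall y\, D(y,y)))
Drive negations inward (¬∀x A ≡ ∃x ¬A, ¬∃x A ≡ ∀x ¬A, De Morgan for ∧/∨):
  (\exists v\, G(v,v)) \lor (\forall p\, \forall x\, (\neg D(p,x) \lor G(p,p))) \land (\exists y\, \neg D(y,y))
All bound variables are already distinct, so no renaming is needed.
Finally move all quantifiers to the prefix:
  \exists v\, \forall p\, \forall x\, \exists y\, (G(v,v) \lor (\neg D(p,x) \lor G(p,p)) \land \neg D(y,y))

\exists v\, \forall p\, \forall x\, \exists y\, (G(v,v) \lor (\neg D(p,x) \lor G(p,p)) \land \neg D(y,y))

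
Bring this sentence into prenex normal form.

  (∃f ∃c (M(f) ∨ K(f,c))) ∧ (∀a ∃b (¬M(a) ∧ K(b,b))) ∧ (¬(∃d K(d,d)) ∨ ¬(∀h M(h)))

Push ¬ through the quantifiers and connectives to reach negation normal form:
  (∃f ∃c (M(f) ∨ K(f,c))) ∧ (∀a ∃b (¬M(a) ∧ K(b,b))) ∧ ((∀d ¬K(d,d)) ∨ (∃h ¬M(h)))
All bound variables are already distinct, so no renaming is needed.
Extract every quantifier outward, since the variables are now distinct and don't occur free across branches:
  ∃f ∃c ∀a ∃b ∀d ∃h ((M(f) ∨ K(f,c)) ∧ ¬M(a) ∧ K(b,b) ∧ (¬K(d,d) ∨ ¬M(h)))

∃f ∃c ∀a ∃b ∀d ∃h ((M(f) ∨ K(f,c)) ∧ ¬M(a) ∧ K(b,b) ∧ (¬K(d,d) ∨ ¬M(h)))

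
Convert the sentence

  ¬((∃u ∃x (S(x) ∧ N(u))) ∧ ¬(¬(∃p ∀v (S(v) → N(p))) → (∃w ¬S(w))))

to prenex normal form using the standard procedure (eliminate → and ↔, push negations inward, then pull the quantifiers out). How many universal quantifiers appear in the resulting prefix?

Rewrite implications/biconditionals: A → B as ¬A ∨ B.
  ¬((∃u ∃x (S(x) ∧ N(u))) ∧ ¬(¬¬(∃p ∀v (¬S(v) ∨ N(p))) ∨ (∃w ¬S(w))))
Move each ¬ inward, flipping quantifiers it crosses:
  (∀u ∀x (¬S(x) ∨ ¬N(u))) ∨ (∃p ∀v (¬S(v) ∨ N(p))) ∨ (∃w ¬S(w))
All bound variables are already distinct, so no renaming is needed.
Pull the quantifiers to the front (each side's bound variable is not free in the other side):
  ∀u ∀x ∃p ∀v ∃w (¬S(x) ∨ ¬N(u) ∨ ¬S(v) ∨ N(p) ∨ ¬S(w))
The prefix is ∀u ∀x ∃p ∀v ∃w: 3 universal, 2 existential.

3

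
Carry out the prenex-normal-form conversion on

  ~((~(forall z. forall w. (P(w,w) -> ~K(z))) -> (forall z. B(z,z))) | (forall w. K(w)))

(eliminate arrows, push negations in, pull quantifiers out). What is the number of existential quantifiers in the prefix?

Rewrite implications/biconditionals: A → B as ¬A ∨ B.
  ~(~~(forall z. forall w. (~P(w,w) | ~K(z))) | (forall z. B(z,z)) | (forall w. K(w)))
Drive negations inward (¬∀x A ≡ ∃x ¬A, ¬∃x A ≡ ∀x ¬A, De Morgan for ∧/∨):
  (exists z. exists w. (P(w,w) & K(z))) & (exists z. ~B(z,z)) & (exists w. ~K(w))
Standardize variables apart so no two quantifiers bind the same name: z↦z1, w↦u1.
  (exists z. exists w. (P(w,w) & K(z))) & (exists z1. ~B(z1,z1)) & (exists u1. ~K(u1))
Finally move all quantifiers to the prefix:
  exists z. exists w. exists z1. exists u1. (P(w,w) & K(z) & ~B(z1,z1) & ~K(u1))
The prefix is exists z exists w exists z1 exists u1: 0 universal, 4 existential.

4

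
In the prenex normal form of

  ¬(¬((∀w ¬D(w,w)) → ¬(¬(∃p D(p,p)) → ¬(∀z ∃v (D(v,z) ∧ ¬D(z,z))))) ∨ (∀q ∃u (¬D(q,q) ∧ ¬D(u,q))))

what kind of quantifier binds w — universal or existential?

First replace A → B with ¬A ∨ B.
  ¬(¬(¬(∀w ¬D(w,w)) ∨ ¬(¬¬(∃p D(p,p)) ∨ ¬(∀z ∃v (D(v,z) ∧ ¬D(z,z))))) ∨ (∀q ∃u (¬D(q,q) ∧ ¬D(u,q))))
Move each ¬ inward, flipping quantifiers it crosses:
  ((∃w D(w,w)) ∨ (∀p ¬D(p,p)) ∧ (∀z ∃v (D(v,z) ∧ ¬D(z,z)))) ∧ (∃q ∀u (D(q,q) ∨ D(u,q)))
All bound variables are already distinct, so no renaming is needed.
Extract every quantifier outward, since the variables are now distinct and don't occur free across branches:
  ∃w ∀p ∀z ∃v ∃q ∀u ((D(w,w) ∨ ¬D(p,p) ∧ D(v,z) ∧ ¬D(z,z)) ∧ (D(q,q) ∨ D(u,q)))
The quantifier ∀w sits under an odd number of negations (counting the antecedent side of each →), so it flips to ∃w.

existential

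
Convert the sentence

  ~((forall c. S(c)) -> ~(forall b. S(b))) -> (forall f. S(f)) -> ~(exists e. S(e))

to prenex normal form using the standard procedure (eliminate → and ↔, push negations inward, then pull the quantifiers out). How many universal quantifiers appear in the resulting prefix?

Eliminate → and ↔ using ¬ and ∨.
  ~~(~(forall c. S(c)) | ~(forall b. S(b))) | ~(forall f. S(f)) | ~(exists e. S(e))
Move each ¬ inward, flipping quantifiers it crosses:
  (exists c. ~S(c)) | (exists b. ~S(b)) | (exists f. ~S(f)) | (forall e. ~S(e))
All bound variables are already distinct, so no renaming is needed.
Finally move all quantifiers to the prefix:
  exists c. exists b. exists f. forall e. (~S(c) | ~S(b) | ~S(f) | ~S(e))
The prefix is exists c exists b exists f forall e: 1 universal, 3 existential.

1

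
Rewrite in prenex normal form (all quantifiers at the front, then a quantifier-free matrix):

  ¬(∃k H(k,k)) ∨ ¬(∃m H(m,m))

∀k ∀m (¬H(k,k) ∨ ¬H(m,m))

Move each ¬ inward, flipping quantifiers it crosses:
  (∀k ¬H(k,k)) ∨ (∀m ¬H(m,m))
All bound variables are already distinct, so no renaming is needed.
Extract every quantifier outward, since the variables are now distinct and don't occur free across branches:
  ∀k ∀m (¬H(k,k) ∨ ¬H(m,m))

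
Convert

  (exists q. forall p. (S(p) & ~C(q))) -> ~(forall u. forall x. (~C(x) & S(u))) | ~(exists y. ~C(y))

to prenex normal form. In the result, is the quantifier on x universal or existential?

First replace A → B with ¬A ∨ B.
  ~(exists q. forall p. (S(p) & ~C(q))) | ~(forall u. forall x. (~C(x) & S(u))) | ~(exists y. ~C(y))
Drive negations inward (¬∀x A ≡ ∃x ¬A, ¬∃x A ≡ ∀x ¬A, De Morgan for ∧/∨):
  (forall q. exists p. (~S(p) | C(q))) | (exists u. exists x. (C(x) | ~S(u))) | (forall y. C(y))
All bound variables are already distinct, so no renaming is needed.
Pull the quantifiers to the front (each side's bound variable is not free in the other side):
  forall q. exists p. exists u. exists x. forall y. (~S(p) | C(q) | C(x) | ~S(u) | C(y))
The quantifier forall x sits under an odd number of negations (counting the antecedent side of each →), so it flips to exists x.

existential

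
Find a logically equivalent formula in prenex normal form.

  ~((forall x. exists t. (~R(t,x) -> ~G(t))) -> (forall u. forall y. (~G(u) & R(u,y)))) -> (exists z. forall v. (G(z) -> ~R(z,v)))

Rewrite implications/biconditionals: A → B as ¬A ∨ B.
  ~~(~(forall x. exists t. (~~R(t,x) | ~G(t))) | (forall u. forall y. (~G(u) & R(u,y)))) | (exists z. forall v. (~G(z) | ~R(z,v)))
Drive negations inward (¬∀x A ≡ ∃x ¬A, ¬∃x A ≡ ∀x ¬A, De Morgan for ∧/∨):
  (exists x. forall t. (~R(t,x) & G(t))) | (forall u. forall y. (~G(u) & R(u,y))) | (exists z. forall v. (~G(z) | ~R(z,v)))
All bound variables are already distinct, so no renaming is needed.
Pull the quantifiers to the front (each side's bound variable is not free in the other side):
  exists x. forall t. forall u. forall y. exists z. forall v. (~R(t,x) & G(t) | ~G(u) & R(u,y) | ~G(z) | ~R(z,v))

exists x. forall t. forall u. forall y. exists z. forall v. (~R(t,x) & G(t) | ~G(u) & R(u,y) | ~G(z) | ~R(z,v))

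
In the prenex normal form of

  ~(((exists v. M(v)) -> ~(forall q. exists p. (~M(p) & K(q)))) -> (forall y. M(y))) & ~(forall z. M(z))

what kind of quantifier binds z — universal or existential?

Eliminate → and ↔ using ¬ and ∨.
  ~(~(~(exists v. M(v)) | ~(forall q. exists p. (~M(p) & K(q)))) | (forall y. M(y))) & ~(forall z. M(z))
Move each ¬ inward, flipping quantifiers it crosses:
  ((forall v. ~M(v)) | (exists q. forall p. (M(p) | ~K(q)))) & (exists y. ~M(y)) & (exists z. ~M(z))
Finally move all quantifiers to the prefix:
  forall v. exists q. forall p. exists y. exists z. ((~M(v) | M(p) | ~K(q)) & ~M(y) & ~M(z))
The quantifier forall z sits under an odd number of negations (counting the antecedent side of each →), so it flips to exists z.

existential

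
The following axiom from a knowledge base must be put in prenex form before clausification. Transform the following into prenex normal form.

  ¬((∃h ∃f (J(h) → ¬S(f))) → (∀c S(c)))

∃h ∃f ∃c ((¬J(h) ∨ ¬S(f)) ∧ ¬S(c))

First replace A → B with ¬A ∨ B.
  ¬(¬(∃h ∃f (¬J(h) ∨ ¬S(f))) ∨ (∀c S(c)))
Push ¬ through the quantifiers and connectives to reach negation normal form:
  (∃h ∃f (¬J(h) ∨ ¬S(f))) ∧ (∃c ¬S(c))
Finally move all quantifiers to the prefix:
  ∃h ∃f ∃c ((¬J(h) ∨ ¬S(f)) ∧ ¬S(c))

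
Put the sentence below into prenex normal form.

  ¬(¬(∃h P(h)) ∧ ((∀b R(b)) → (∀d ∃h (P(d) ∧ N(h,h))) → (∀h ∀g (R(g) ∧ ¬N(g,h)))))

∃h ∀b ∀d ∃a ∃s ∃g (P(h) ∨ R(b) ∧ P(d) ∧ N(a,a) ∧ (¬R(g) ∨ N(g,s)))

Eliminate → and ↔ using ¬ and ∨.
  ¬(¬(∃h P(h)) ∧ (¬(∀b R(b)) ∨ ¬(∀d ∃h (P(d) ∧ N(h,h))) ∨ (∀h ∀g (R(g) ∧ ¬N(g,h)))))
Drive negations inward (¬∀x A ≡ ∃x ¬A, ¬∃x A ≡ ∀x ¬A, De Morgan for ∧/∨):
  (∃h P(h)) ∨ (∀b R(b)) ∧ (∀d ∃h (P(d) ∧ N(h,h))) ∧ (∃h ∃g (¬R(g) ∨ N(g,h)))
Rename bound variables to avoid capture: h↦a, h↦s.
  (∃h P(h)) ∨ (∀b R(b)) ∧ (∀d ∃a (P(d) ∧ N(a,a))) ∧ (∃s ∃g (¬R(g) ∨ N(g,s)))
Finally move all quantifiers to the prefix:
  ∃h ∀b ∀d ∃a ∃s ∃g (P(h) ∨ R(b) ∧ P(d) ∧ N(a,a) ∧ (¬R(g) ∨ N(g,s)))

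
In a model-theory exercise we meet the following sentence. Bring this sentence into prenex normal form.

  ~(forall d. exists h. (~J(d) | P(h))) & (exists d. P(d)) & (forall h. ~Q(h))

exists d. forall h. exists a. forall b. (J(d) & ~P(h) & P(a) & ~Q(b))

Push ¬ through the quantifiers and connectives to reach negation normal form:
  (exists d. forall h. (J(d) & ~P(h))) & (exists d. P(d)) & (forall h. ~Q(h))
Standardize variables apart so no two quantifiers bind the same name: d↦a, h↦b.
  (exists d. forall h. (J(d) & ~P(h))) & (exists a. P(a)) & (forall b. ~Q(b))
Pull the quantifiers to the front (each side's bound variable is not free in the other side):
  exists d. forall h. exists a. forall b. (J(d) & ~P(h) & P(a) & ~Q(b))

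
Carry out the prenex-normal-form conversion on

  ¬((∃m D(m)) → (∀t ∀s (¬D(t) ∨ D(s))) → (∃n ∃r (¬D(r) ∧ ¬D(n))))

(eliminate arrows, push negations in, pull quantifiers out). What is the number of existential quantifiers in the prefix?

1

First replace A → B with ¬A ∨ B.
  ¬(¬(∃m D(m)) ∨ ¬(∀t ∀s (¬D(t) ∨ D(s))) ∨ (∃n ∃r (¬D(r) ∧ ¬D(n))))
Push ¬ through the quantifiers and connectives to reach negation normal form:
  (∃m D(m)) ∧ (∀t ∀s (¬D(t) ∨ D(s))) ∧ (∀n ∀r (D(r) ∨ D(n)))
All bound variables are already distinct, so no renaming is needed.
Pull the quantifiers to the front (each side's bound variable is not free in the other side):
  ∃m ∀t ∀s ∀n ∀r (D(m) ∧ (¬D(t) ∨ D(s)) ∧ (D(r) ∨ D(n)))
The prefix is ∃m ∀t ∀s ∀n ∀r: 4 universal, 1 existential.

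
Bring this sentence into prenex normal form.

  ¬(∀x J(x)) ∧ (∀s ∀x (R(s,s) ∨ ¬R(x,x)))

Push ¬ through the quantifiers and connectives to reach negation normal form:
  (∃x ¬J(x)) ∧ (∀s ∀x (R(s,s) ∨ ¬R(x,x)))
Rename bound variables to avoid capture: x↦a.
  (∃x ¬J(x)) ∧ (∀s ∀a (R(s,s) ∨ ¬R(a,a)))
Pull the quantifiers to the front (each side's bound variable is not free in the other side):
  ∃x ∀s ∀a (¬J(x) ∧ (R(s,s) ∨ ¬R(a,a)))

∃x ∀s ∀a (¬J(x) ∧ (R(s,s) ∨ ¬R(a,a)))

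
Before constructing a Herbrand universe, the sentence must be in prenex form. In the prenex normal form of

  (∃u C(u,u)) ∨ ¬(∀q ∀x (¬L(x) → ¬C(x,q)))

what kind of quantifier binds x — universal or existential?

Rewrite implications/biconditionals: A → B as ¬A ∨ B.
  (∃u C(u,u)) ∨ ¬(∀q ∀x (¬¬L(x) ∨ ¬C(x,q)))
Move each ¬ inward, flipping quantifiers it crosses:
  (∃u C(u,u)) ∨ (∃q ∃x (¬L(x) ∧ C(x,q)))
Pull the quantifiers to the front (each side's bound variable is not free in the other side):
  ∃u ∃q ∃x (C(u,u) ∨ ¬L(x) ∧ C(x,q))
The quantifier ∀x sits under an odd number of negations (counting the antecedent side of each →), so it flips to ∃x.

existential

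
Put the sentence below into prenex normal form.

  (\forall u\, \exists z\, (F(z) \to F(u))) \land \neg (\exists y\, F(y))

Rewrite implications/biconditionals: A → B as ¬A ∨ B.
  (\forall u\, \exists z\, (\neg F(z) \lor F(u))) \land \neg (\exists y\, F(y))
Push ¬ through the quantifiers and connectives to reach negation normal form:
  (\forall u\, \exists z\, (\neg F(z) \lor F(u))) \land (\forall y\, \neg F(y))
All bound variables are already distinct, so no renaming is needed.
Pull the quantifiers to the front (each side's bound variable is not free in the other side):
  \forall u\, \exists z\, \forall y\, ((\neg F(z) \lor F(u)) \land \neg F(y))

\forall u\, \exists z\, \forall y\, ((\neg F(z) \lor F(u)) \land \neg F(y))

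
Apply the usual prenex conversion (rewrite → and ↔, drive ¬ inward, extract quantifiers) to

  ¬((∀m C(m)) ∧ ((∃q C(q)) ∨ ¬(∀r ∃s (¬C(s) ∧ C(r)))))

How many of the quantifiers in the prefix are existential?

Push ¬ through the quantifiers and connectives to reach negation normal form:
  (∃m ¬C(m)) ∨ (∀q ¬C(q)) ∧ (∀r ∃s (¬C(s) ∧ C(r)))
Finally move all quantifiers to the prefix:
  ∃m ∀q ∀r ∃s (¬C(m) ∨ ¬C(q) ∧ ¬C(s) ∧ C(r))
The prefix is ∃m ∀q ∀r ∃s: 2 universal, 2 existential.

2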